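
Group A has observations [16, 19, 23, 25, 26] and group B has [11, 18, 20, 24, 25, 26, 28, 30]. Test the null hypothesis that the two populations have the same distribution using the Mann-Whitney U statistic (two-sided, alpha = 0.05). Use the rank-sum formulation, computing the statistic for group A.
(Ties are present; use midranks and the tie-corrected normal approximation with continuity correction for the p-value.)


Step 1: Combine and sort all 13 observations; assign midranks.
sorted (value, group): (11,Y), (16,X), (18,Y), (19,X), (20,Y), (23,X), (24,Y), (25,X), (25,Y), (26,X), (26,Y), (28,Y), (30,Y)
ranks: 11->1, 16->2, 18->3, 19->4, 20->5, 23->6, 24->7, 25->8.5, 25->8.5, 26->10.5, 26->10.5, 28->12, 30->13
Step 2: Rank sum for X: R1 = 2 + 4 + 6 + 8.5 + 10.5 = 31.
Step 3: U_X = R1 - n1(n1+1)/2 = 31 - 5*6/2 = 31 - 15 = 16.
       U_Y = n1*n2 - U_X = 40 - 16 = 24.
Step 4: Ties are present, so use the tie-corrected normal approximation (with continuity correction) for the p-value.
Step 5: p-value = 0.607419; compare to alpha = 0.05. fail to reject H0.

U_X = 16, p = 0.607419, fail to reject H0 at alpha = 0.05.


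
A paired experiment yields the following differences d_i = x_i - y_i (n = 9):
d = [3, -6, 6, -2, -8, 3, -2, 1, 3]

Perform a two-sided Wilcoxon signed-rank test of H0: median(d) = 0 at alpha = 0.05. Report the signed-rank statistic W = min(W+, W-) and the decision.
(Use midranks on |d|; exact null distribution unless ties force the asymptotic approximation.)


Step 1: Drop any zero differences (none here) and take |d_i|.
|d| = [3, 6, 6, 2, 8, 3, 2, 1, 3]
Step 2: Midrank |d_i| (ties get averaged ranks).
ranks: |3|->5, |6|->7.5, |6|->7.5, |2|->2.5, |8|->9, |3|->5, |2|->2.5, |1|->1, |3|->5
Step 3: Attach original signs; sum ranks with positive sign and with negative sign.
W+ = 5 + 7.5 + 5 + 1 + 5 = 23.5
W- = 7.5 + 2.5 + 9 + 2.5 = 21.5
(Check: W+ + W- = 45 should equal n(n+1)/2 = 45.)
Step 4: Test statistic W = min(W+, W-) = 21.5.
Step 5: Ties in |d|, so use the tie-corrected normal approximation.
        E[W] = n(n+1)/4 = 9*10/4 = 22.5.
        Tie groups: |d|=2 (t=2), |d|=3 (t=3), |d|=6 (t=2); sum(t^3 - t) = 36.
        Var[W] = n(n+1)(2n+1)/24 - sum(t^3-t)/48 = 1710/24 - 36/48 = 70.5.
        z = (W - E[W]) / sqrt(Var[W]) = (21.5 - 22.5) / 8.3964 = -0.1191.
        Two-sided p = 2*Phi(z) = 0.905198.
Step 6: alpha = 0.05. fail to reject H0.

W+ = 23.5, W- = 21.5, W = min = 21.5, p = 0.905198, fail to reject H0.


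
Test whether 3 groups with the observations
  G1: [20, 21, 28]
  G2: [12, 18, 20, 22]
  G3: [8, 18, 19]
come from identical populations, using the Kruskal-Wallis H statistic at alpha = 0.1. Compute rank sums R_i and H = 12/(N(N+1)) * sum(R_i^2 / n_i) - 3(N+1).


Step 1: Combine all N = 10 observations and assign midranks.
sorted (value, group, rank): (8,G3,1), (12,G2,2), (18,G2,3.5), (18,G3,3.5), (19,G3,5), (20,G1,6.5), (20,G2,6.5), (21,G1,8), (22,G2,9), (28,G1,10)
Step 2: Sum ranks within each group.
R_1 = 24.5 (n_1 = 3)
R_2 = 21 (n_2 = 4)
R_3 = 9.5 (n_3 = 3)
Step 3: H = 12/(N(N+1)) * sum(R_i^2/n_i) - 3(N+1)
     = 12/(10*11) * (24.5^2/3 + 21^2/4 + 9.5^2/3) - 3*11
     = 0.109091 * 340.417 - 33
     = 4.136364.
Step 4: Ties present; correction factor C = 1 - 12/(10^3 - 10) = 0.987879. Corrected H = 4.136364 / 0.987879 = 4.187117.
Step 5: Under H0, H ~ chi^2(2); p-value = 0.123248.
Step 6: alpha = 0.1. fail to reject H0.

H = 4.1871, df = 2, p = 0.123248, fail to reject H0.


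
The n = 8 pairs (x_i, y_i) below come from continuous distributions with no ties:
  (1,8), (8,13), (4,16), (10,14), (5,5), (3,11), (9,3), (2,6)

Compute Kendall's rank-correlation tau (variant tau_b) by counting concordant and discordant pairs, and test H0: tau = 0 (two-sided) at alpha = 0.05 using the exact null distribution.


Step 1: Enumerate the 28 unordered pairs (i,j) with i<j and classify each by sign(x_j-x_i) * sign(y_j-y_i).
  (1,2):dx=+7,dy=+5->C; (1,3):dx=+3,dy=+8->C; (1,4):dx=+9,dy=+6->C; (1,5):dx=+4,dy=-3->D
  (1,6):dx=+2,dy=+3->C; (1,7):dx=+8,dy=-5->D; (1,8):dx=+1,dy=-2->D; (2,3):dx=-4,dy=+3->D
  (2,4):dx=+2,dy=+1->C; (2,5):dx=-3,dy=-8->C; (2,6):dx=-5,dy=-2->C; (2,7):dx=+1,dy=-10->D
  (2,8):dx=-6,dy=-7->C; (3,4):dx=+6,dy=-2->D; (3,5):dx=+1,dy=-11->D; (3,6):dx=-1,dy=-5->C
  (3,7):dx=+5,dy=-13->D; (3,8):dx=-2,dy=-10->C; (4,5):dx=-5,dy=-9->C; (4,6):dx=-7,dy=-3->C
  (4,7):dx=-1,dy=-11->C; (4,8):dx=-8,dy=-8->C; (5,6):dx=-2,dy=+6->D; (5,7):dx=+4,dy=-2->D
  (5,8):dx=-3,dy=+1->D; (6,7):dx=+6,dy=-8->D; (6,8):dx=-1,dy=-5->C; (7,8):dx=-7,dy=+3->D
Step 2: C = 15, D = 13, total pairs = 28.
Step 3: tau = (C - D)/(n(n-1)/2) = (15 - 13)/28 = 0.071429.
Step 4: Exact two-sided p-value (enumerate n! = 40320 permutations of y under H0): p = 0.904861.
Step 5: alpha = 0.05. fail to reject H0.

tau_b = 0.0714 (C=15, D=13), p = 0.904861, fail to reject H0.


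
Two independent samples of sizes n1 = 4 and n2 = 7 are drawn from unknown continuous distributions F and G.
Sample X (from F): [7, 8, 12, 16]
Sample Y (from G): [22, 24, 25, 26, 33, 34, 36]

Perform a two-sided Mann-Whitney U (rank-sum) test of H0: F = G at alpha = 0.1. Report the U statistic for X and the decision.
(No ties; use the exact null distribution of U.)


Step 1: Combine and sort all 11 observations; assign midranks.
sorted (value, group): (7,X), (8,X), (12,X), (16,X), (22,Y), (24,Y), (25,Y), (26,Y), (33,Y), (34,Y), (36,Y)
ranks: 7->1, 8->2, 12->3, 16->4, 22->5, 24->6, 25->7, 26->8, 33->9, 34->10, 36->11
Step 2: Rank sum for X: R1 = 1 + 2 + 3 + 4 = 10.
Step 3: U_X = R1 - n1(n1+1)/2 = 10 - 4*5/2 = 10 - 10 = 0.
       U_Y = n1*n2 - U_X = 28 - 0 = 28.
Step 4: No ties, so the exact null distribution of U (based on enumerating the C(11,4) = 330 equally likely rank assignments) gives the two-sided p-value.
Step 5: p-value = 0.006061; compare to alpha = 0.1. reject H0.

U_X = 0, p = 0.006061, reject H0 at alpha = 0.1.


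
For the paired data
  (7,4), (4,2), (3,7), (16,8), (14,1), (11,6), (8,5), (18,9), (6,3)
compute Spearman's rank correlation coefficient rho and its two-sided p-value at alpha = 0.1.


Step 1: Rank x and y separately (midranks; no ties here).
rank(x): 7->4, 4->2, 3->1, 16->8, 14->7, 11->6, 8->5, 18->9, 6->3
rank(y): 4->4, 2->2, 7->7, 8->8, 1->1, 6->6, 5->5, 9->9, 3->3
Step 2: d_i = R_x(i) - R_y(i); compute d_i^2.
  (4-4)^2=0, (2-2)^2=0, (1-7)^2=36, (8-8)^2=0, (7-1)^2=36, (6-6)^2=0, (5-5)^2=0, (9-9)^2=0, (3-3)^2=0
sum(d^2) = 72.
Step 3: rho = 1 - 6*72 / (9*(9^2 - 1)) = 1 - 432/720 = 0.400000.
Step 4: Under H0, t = rho * sqrt((n-2)/(1-rho^2)) = 1.1547 ~ t(7).
Step 5: Two-sided p-value from the t-distribution with 7 df = 0.286105.
Step 6: alpha = 0.1. fail to reject H0.

rho = 0.4000, p = 0.286105, fail to reject H0 at alpha = 0.1.


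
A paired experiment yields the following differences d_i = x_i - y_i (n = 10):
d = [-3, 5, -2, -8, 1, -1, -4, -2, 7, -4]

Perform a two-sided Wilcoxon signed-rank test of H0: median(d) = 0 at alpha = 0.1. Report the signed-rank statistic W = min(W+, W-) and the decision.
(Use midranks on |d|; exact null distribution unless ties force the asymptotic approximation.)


Step 1: Drop any zero differences (none here) and take |d_i|.
|d| = [3, 5, 2, 8, 1, 1, 4, 2, 7, 4]
Step 2: Midrank |d_i| (ties get averaged ranks).
ranks: |3|->5, |5|->8, |2|->3.5, |8|->10, |1|->1.5, |1|->1.5, |4|->6.5, |2|->3.5, |7|->9, |4|->6.5
Step 3: Attach original signs; sum ranks with positive sign and with negative sign.
W+ = 8 + 1.5 + 9 = 18.5
W- = 5 + 3.5 + 10 + 1.5 + 6.5 + 3.5 + 6.5 = 36.5
(Check: W+ + W- = 55 should equal n(n+1)/2 = 55.)
Step 4: Test statistic W = min(W+, W-) = 18.5.
Step 5: Ties in |d|, so use the tie-corrected normal approximation.
        E[W] = n(n+1)/4 = 10*11/4 = 27.5.
        Tie groups: |d|=1 (t=2), |d|=2 (t=2), |d|=4 (t=2); sum(t^3 - t) = 18.
        Var[W] = n(n+1)(2n+1)/24 - sum(t^3-t)/48 = 2310/24 - 18/48 = 95.875.
        z = (W - E[W]) / sqrt(Var[W]) = (18.5 - 27.5) / 9.7916 = -0.9192.
        Two-sided p = 2*Phi(z) = 0.358013.
Step 6: alpha = 0.1. fail to reject H0.

W+ = 18.5, W- = 36.5, W = min = 18.5, p = 0.358013, fail to reject H0.


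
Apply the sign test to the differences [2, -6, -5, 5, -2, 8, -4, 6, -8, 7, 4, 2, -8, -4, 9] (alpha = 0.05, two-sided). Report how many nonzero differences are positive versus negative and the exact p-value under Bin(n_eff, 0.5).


Step 1: Discard zero differences. Original n = 15; n_eff = number of nonzero differences = 15.
Nonzero differences (with sign): +2, -6, -5, +5, -2, +8, -4, +6, -8, +7, +4, +2, -8, -4, +9
Step 2: Count signs: positive = 8, negative = 7.
Step 3: Under H0: P(positive) = 0.5, so the number of positives S ~ Bin(15, 0.5).
Step 4: Two-sided exact p-value = sum of Bin(15,0.5) probabilities at or below the observed probability = 1.000000.
Step 5: alpha = 0.05. fail to reject H0.

n_eff = 15, pos = 8, neg = 7, p = 1.000000, fail to reject H0.


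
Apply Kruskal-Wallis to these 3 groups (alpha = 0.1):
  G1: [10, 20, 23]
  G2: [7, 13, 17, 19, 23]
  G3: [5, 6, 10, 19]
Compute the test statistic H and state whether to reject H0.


Step 1: Combine all N = 12 observations and assign midranks.
sorted (value, group, rank): (5,G3,1), (6,G3,2), (7,G2,3), (10,G1,4.5), (10,G3,4.5), (13,G2,6), (17,G2,7), (19,G2,8.5), (19,G3,8.5), (20,G1,10), (23,G1,11.5), (23,G2,11.5)
Step 2: Sum ranks within each group.
R_1 = 26 (n_1 = 3)
R_2 = 36 (n_2 = 5)
R_3 = 16 (n_3 = 4)
Step 3: H = 12/(N(N+1)) * sum(R_i^2/n_i) - 3(N+1)
     = 12/(12*13) * (26^2/3 + 36^2/5 + 16^2/4) - 3*13
     = 0.076923 * 548.533 - 39
     = 3.194872.
Step 4: Ties present; correction factor C = 1 - 18/(12^3 - 12) = 0.989510. Corrected H = 3.194872 / 0.989510 = 3.228740.
Step 5: Under H0, H ~ chi^2(2); p-value = 0.199016.
Step 6: alpha = 0.1. fail to reject H0.

H = 3.2287, df = 2, p = 0.199016, fail to reject H0.


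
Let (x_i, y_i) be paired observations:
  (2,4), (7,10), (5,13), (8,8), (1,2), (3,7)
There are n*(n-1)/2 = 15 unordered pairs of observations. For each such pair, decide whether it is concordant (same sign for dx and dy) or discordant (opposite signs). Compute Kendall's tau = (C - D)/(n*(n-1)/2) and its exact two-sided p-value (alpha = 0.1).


Step 1: Enumerate the 15 unordered pairs (i,j) with i<j and classify each by sign(x_j-x_i) * sign(y_j-y_i).
  (1,2):dx=+5,dy=+6->C; (1,3):dx=+3,dy=+9->C; (1,4):dx=+6,dy=+4->C; (1,5):dx=-1,dy=-2->C
  (1,6):dx=+1,dy=+3->C; (2,3):dx=-2,dy=+3->D; (2,4):dx=+1,dy=-2->D; (2,5):dx=-6,dy=-8->C
  (2,6):dx=-4,dy=-3->C; (3,4):dx=+3,dy=-5->D; (3,5):dx=-4,dy=-11->C; (3,6):dx=-2,dy=-6->C
  (4,5):dx=-7,dy=-6->C; (4,6):dx=-5,dy=-1->C; (5,6):dx=+2,dy=+5->C
Step 2: C = 12, D = 3, total pairs = 15.
Step 3: tau = (C - D)/(n(n-1)/2) = (12 - 3)/15 = 0.600000.
Step 4: Exact two-sided p-value (enumerate n! = 720 permutations of y under H0): p = 0.136111.
Step 5: alpha = 0.1. fail to reject H0.

tau_b = 0.6000 (C=12, D=3), p = 0.136111, fail to reject H0.


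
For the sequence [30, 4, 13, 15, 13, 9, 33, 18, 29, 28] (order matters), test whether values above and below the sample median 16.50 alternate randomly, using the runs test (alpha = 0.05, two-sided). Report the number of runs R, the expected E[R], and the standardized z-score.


Step 1: Compute median = 16.50; label A = above, B = below.
Labels in order: ABBBBBAAAA  (n_A = 5, n_B = 5)
Step 2: Count runs R = 3.
Step 3: Under H0 (random ordering), E[R] = 2*n_A*n_B/(n_A+n_B) + 1 = 2*5*5/10 + 1 = 6.0000.
        Var[R] = 2*n_A*n_B*(2*n_A*n_B - n_A - n_B) / ((n_A+n_B)^2 * (n_A+n_B-1)) = 2000/900 = 2.2222.
        SD[R] = 1.4907.
Step 4: Continuity-corrected z = (R + 0.5 - E[R]) / SD[R] = (3 + 0.5 - 6.0000) / 1.4907 = -1.6771.
Step 5: Two-sided p-value via normal approximation = 2*(1 - Phi(|z|)) = 0.093533.
Step 6: alpha = 0.05. fail to reject H0.

R = 3, z = -1.6771, p = 0.093533, fail to reject H0.


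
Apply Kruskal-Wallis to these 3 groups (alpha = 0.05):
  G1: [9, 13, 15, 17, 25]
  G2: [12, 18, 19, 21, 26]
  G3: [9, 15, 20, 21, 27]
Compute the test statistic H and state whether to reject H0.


Step 1: Combine all N = 15 observations and assign midranks.
sorted (value, group, rank): (9,G1,1.5), (9,G3,1.5), (12,G2,3), (13,G1,4), (15,G1,5.5), (15,G3,5.5), (17,G1,7), (18,G2,8), (19,G2,9), (20,G3,10), (21,G2,11.5), (21,G3,11.5), (25,G1,13), (26,G2,14), (27,G3,15)
Step 2: Sum ranks within each group.
R_1 = 31 (n_1 = 5)
R_2 = 45.5 (n_2 = 5)
R_3 = 43.5 (n_3 = 5)
Step 3: H = 12/(N(N+1)) * sum(R_i^2/n_i) - 3(N+1)
     = 12/(15*16) * (31^2/5 + 45.5^2/5 + 43.5^2/5) - 3*16
     = 0.050000 * 984.7 - 48
     = 1.235000.
Step 4: Ties present; correction factor C = 1 - 18/(15^3 - 15) = 0.994643. Corrected H = 1.235000 / 0.994643 = 1.241652.
Step 5: Under H0, H ~ chi^2(2); p-value = 0.537500.
Step 6: alpha = 0.05. fail to reject H0.

H = 1.2417, df = 2, p = 0.537500, fail to reject H0.


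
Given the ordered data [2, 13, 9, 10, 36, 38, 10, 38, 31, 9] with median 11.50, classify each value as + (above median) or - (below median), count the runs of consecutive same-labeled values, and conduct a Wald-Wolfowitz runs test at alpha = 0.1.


Step 1: Compute median = 11.50; label A = above, B = below.
Labels in order: BABBAABAAB  (n_A = 5, n_B = 5)
Step 2: Count runs R = 7.
Step 3: Under H0 (random ordering), E[R] = 2*n_A*n_B/(n_A+n_B) + 1 = 2*5*5/10 + 1 = 6.0000.
        Var[R] = 2*n_A*n_B*(2*n_A*n_B - n_A - n_B) / ((n_A+n_B)^2 * (n_A+n_B-1)) = 2000/900 = 2.2222.
        SD[R] = 1.4907.
Step 4: Continuity-corrected z = (R - 0.5 - E[R]) / SD[R] = (7 - 0.5 - 6.0000) / 1.4907 = 0.3354.
Step 5: Two-sided p-value via normal approximation = 2*(1 - Phi(|z|)) = 0.737316.
Step 6: alpha = 0.1. fail to reject H0.

R = 7, z = 0.3354, p = 0.737316, fail to reject H0.


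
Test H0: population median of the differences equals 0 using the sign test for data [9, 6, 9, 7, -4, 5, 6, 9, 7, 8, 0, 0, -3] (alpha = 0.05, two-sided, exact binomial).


Step 1: Discard zero differences. Original n = 13; n_eff = number of nonzero differences = 11.
Nonzero differences (with sign): +9, +6, +9, +7, -4, +5, +6, +9, +7, +8, -3
Step 2: Count signs: positive = 9, negative = 2.
Step 3: Under H0: P(positive) = 0.5, so the number of positives S ~ Bin(11, 0.5).
Step 4: Two-sided exact p-value = sum of Bin(11,0.5) probabilities at or below the observed probability = 0.065430.
Step 5: alpha = 0.05. fail to reject H0.

n_eff = 11, pos = 9, neg = 2, p = 0.065430, fail to reject H0.


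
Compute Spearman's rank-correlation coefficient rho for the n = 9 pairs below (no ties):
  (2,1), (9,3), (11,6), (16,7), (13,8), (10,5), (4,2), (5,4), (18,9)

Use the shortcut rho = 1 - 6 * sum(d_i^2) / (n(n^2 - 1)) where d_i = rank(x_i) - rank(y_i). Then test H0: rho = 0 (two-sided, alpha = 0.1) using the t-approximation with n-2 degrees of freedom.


Step 1: Rank x and y separately (midranks; no ties here).
rank(x): 2->1, 9->4, 11->6, 16->8, 13->7, 10->5, 4->2, 5->3, 18->9
rank(y): 1->1, 3->3, 6->6, 7->7, 8->8, 5->5, 2->2, 4->4, 9->9
Step 2: d_i = R_x(i) - R_y(i); compute d_i^2.
  (1-1)^2=0, (4-3)^2=1, (6-6)^2=0, (8-7)^2=1, (7-8)^2=1, (5-5)^2=0, (2-2)^2=0, (3-4)^2=1, (9-9)^2=0
sum(d^2) = 4.
Step 3: rho = 1 - 6*4 / (9*(9^2 - 1)) = 1 - 24/720 = 0.966667.
Step 4: Under H0, t = rho * sqrt((n-2)/(1-rho^2)) = 9.9890 ~ t(7).
Step 5: Two-sided p-value from the t-distribution with 7 df = 0.000022.
Step 6: alpha = 0.1. reject H0.

rho = 0.9667, p = 0.000022, reject H0 at alpha = 0.1.


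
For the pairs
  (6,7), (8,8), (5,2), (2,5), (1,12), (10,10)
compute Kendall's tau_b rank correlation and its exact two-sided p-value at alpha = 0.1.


Step 1: Enumerate the 15 unordered pairs (i,j) with i<j and classify each by sign(x_j-x_i) * sign(y_j-y_i).
  (1,2):dx=+2,dy=+1->C; (1,3):dx=-1,dy=-5->C; (1,4):dx=-4,dy=-2->C; (1,5):dx=-5,dy=+5->D
  (1,6):dx=+4,dy=+3->C; (2,3):dx=-3,dy=-6->C; (2,4):dx=-6,dy=-3->C; (2,5):dx=-7,dy=+4->D
  (2,6):dx=+2,dy=+2->C; (3,4):dx=-3,dy=+3->D; (3,5):dx=-4,dy=+10->D; (3,6):dx=+5,dy=+8->C
  (4,5):dx=-1,dy=+7->D; (4,6):dx=+8,dy=+5->C; (5,6):dx=+9,dy=-2->D
Step 2: C = 9, D = 6, total pairs = 15.
Step 3: tau = (C - D)/(n(n-1)/2) = (9 - 6)/15 = 0.200000.
Step 4: Exact two-sided p-value (enumerate n! = 720 permutations of y under H0): p = 0.719444.
Step 5: alpha = 0.1. fail to reject H0.

tau_b = 0.2000 (C=9, D=6), p = 0.719444, fail to reject H0.


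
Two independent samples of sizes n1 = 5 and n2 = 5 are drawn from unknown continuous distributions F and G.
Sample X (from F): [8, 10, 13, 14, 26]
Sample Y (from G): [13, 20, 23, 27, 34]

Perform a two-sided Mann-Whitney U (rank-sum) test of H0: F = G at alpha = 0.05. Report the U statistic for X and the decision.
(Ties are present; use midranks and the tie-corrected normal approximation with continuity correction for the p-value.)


Step 1: Combine and sort all 10 observations; assign midranks.
sorted (value, group): (8,X), (10,X), (13,X), (13,Y), (14,X), (20,Y), (23,Y), (26,X), (27,Y), (34,Y)
ranks: 8->1, 10->2, 13->3.5, 13->3.5, 14->5, 20->6, 23->7, 26->8, 27->9, 34->10
Step 2: Rank sum for X: R1 = 1 + 2 + 3.5 + 5 + 8 = 19.5.
Step 3: U_X = R1 - n1(n1+1)/2 = 19.5 - 5*6/2 = 19.5 - 15 = 4.5.
       U_Y = n1*n2 - U_X = 25 - 4.5 = 20.5.
Step 4: Ties are present, so use the tie-corrected normal approximation (with continuity correction) for the p-value.
Step 5: p-value = 0.116074; compare to alpha = 0.05. fail to reject H0.

U_X = 4.5, p = 0.116074, fail to reject H0 at alpha = 0.05.


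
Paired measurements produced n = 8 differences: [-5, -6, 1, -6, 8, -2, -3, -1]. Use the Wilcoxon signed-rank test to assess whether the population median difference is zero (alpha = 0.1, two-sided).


Step 1: Drop any zero differences (none here) and take |d_i|.
|d| = [5, 6, 1, 6, 8, 2, 3, 1]
Step 2: Midrank |d_i| (ties get averaged ranks).
ranks: |5|->5, |6|->6.5, |1|->1.5, |6|->6.5, |8|->8, |2|->3, |3|->4, |1|->1.5
Step 3: Attach original signs; sum ranks with positive sign and with negative sign.
W+ = 1.5 + 8 = 9.5
W- = 5 + 6.5 + 6.5 + 3 + 4 + 1.5 = 26.5
(Check: W+ + W- = 36 should equal n(n+1)/2 = 36.)
Step 4: Test statistic W = min(W+, W-) = 9.5.
Step 5: Ties in |d|, so use the tie-corrected normal approximation.
        E[W] = n(n+1)/4 = 8*9/4 = 18.
        Tie groups: |d|=1 (t=2), |d|=6 (t=2); sum(t^3 - t) = 12.
        Var[W] = n(n+1)(2n+1)/24 - sum(t^3-t)/48 = 1224/24 - 12/48 = 50.75.
        z = (W - E[W]) / sqrt(Var[W]) = (9.5 - 18) / 7.1239 = -1.1932.
        Two-sided p = 2*Phi(z) = 0.232804.
Step 6: alpha = 0.1. fail to reject H0.

W+ = 9.5, W- = 26.5, W = min = 9.5, p = 0.232804, fail to reject H0.


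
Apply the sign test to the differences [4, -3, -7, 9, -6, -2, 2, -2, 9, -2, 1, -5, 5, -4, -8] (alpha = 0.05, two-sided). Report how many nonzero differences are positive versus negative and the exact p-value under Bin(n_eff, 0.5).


Step 1: Discard zero differences. Original n = 15; n_eff = number of nonzero differences = 15.
Nonzero differences (with sign): +4, -3, -7, +9, -6, -2, +2, -2, +9, -2, +1, -5, +5, -4, -8
Step 2: Count signs: positive = 6, negative = 9.
Step 3: Under H0: P(positive) = 0.5, so the number of positives S ~ Bin(15, 0.5).
Step 4: Two-sided exact p-value = sum of Bin(15,0.5) probabilities at or below the observed probability = 0.607239.
Step 5: alpha = 0.05. fail to reject H0.

n_eff = 15, pos = 6, neg = 9, p = 0.607239, fail to reject H0.


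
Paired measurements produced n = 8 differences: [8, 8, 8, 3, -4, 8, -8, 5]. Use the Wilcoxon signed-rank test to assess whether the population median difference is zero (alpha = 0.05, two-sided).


Step 1: Drop any zero differences (none here) and take |d_i|.
|d| = [8, 8, 8, 3, 4, 8, 8, 5]
Step 2: Midrank |d_i| (ties get averaged ranks).
ranks: |8|->6, |8|->6, |8|->6, |3|->1, |4|->2, |8|->6, |8|->6, |5|->3
Step 3: Attach original signs; sum ranks with positive sign and with negative sign.
W+ = 6 + 6 + 6 + 1 + 6 + 3 = 28
W- = 2 + 6 = 8
(Check: W+ + W- = 36 should equal n(n+1)/2 = 36.)
Step 4: Test statistic W = min(W+, W-) = 8.
Step 5: Ties in |d|, so use the tie-corrected normal approximation.
        E[W] = n(n+1)/4 = 8*9/4 = 18.
        Tie groups: |d|=8 (t=5); sum(t^3 - t) = 120.
        Var[W] = n(n+1)(2n+1)/24 - sum(t^3-t)/48 = 1224/24 - 120/48 = 48.5.
        z = (W - E[W]) / sqrt(Var[W]) = (8 - 18) / 6.9642 = -1.4359.
        Two-sided p = 2*Phi(z) = 0.151026.
Step 6: alpha = 0.05. fail to reject H0.

W+ = 28, W- = 8, W = min = 8, p = 0.151026, fail to reject H0.


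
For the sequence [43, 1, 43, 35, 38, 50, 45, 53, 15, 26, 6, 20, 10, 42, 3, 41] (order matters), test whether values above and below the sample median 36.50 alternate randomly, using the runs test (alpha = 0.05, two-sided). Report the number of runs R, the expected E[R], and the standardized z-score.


Step 1: Compute median = 36.50; label A = above, B = below.
Labels in order: ABABAAAABBBBBABA  (n_A = 8, n_B = 8)
Step 2: Count runs R = 9.
Step 3: Under H0 (random ordering), E[R] = 2*n_A*n_B/(n_A+n_B) + 1 = 2*8*8/16 + 1 = 9.0000.
        Var[R] = 2*n_A*n_B*(2*n_A*n_B - n_A - n_B) / ((n_A+n_B)^2 * (n_A+n_B-1)) = 14336/3840 = 3.7333.
        SD[R] = 1.9322.
Step 4: R = E[R], so z = 0 with no continuity correction.
Step 5: Two-sided p-value via normal approximation = 2*(1 - Phi(|z|)) = 1.000000.
Step 6: alpha = 0.05. fail to reject H0.

R = 9, z = 0.0000, p = 1.000000, fail to reject H0.


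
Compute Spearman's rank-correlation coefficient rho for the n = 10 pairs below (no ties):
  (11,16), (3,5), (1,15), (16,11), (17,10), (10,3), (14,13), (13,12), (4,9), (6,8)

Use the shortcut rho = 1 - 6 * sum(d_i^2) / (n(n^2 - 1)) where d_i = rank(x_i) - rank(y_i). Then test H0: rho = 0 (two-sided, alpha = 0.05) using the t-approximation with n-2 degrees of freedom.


Step 1: Rank x and y separately (midranks; no ties here).
rank(x): 11->6, 3->2, 1->1, 16->9, 17->10, 10->5, 14->8, 13->7, 4->3, 6->4
rank(y): 16->10, 5->2, 15->9, 11->6, 10->5, 3->1, 13->8, 12->7, 9->4, 8->3
Step 2: d_i = R_x(i) - R_y(i); compute d_i^2.
  (6-10)^2=16, (2-2)^2=0, (1-9)^2=64, (9-6)^2=9, (10-5)^2=25, (5-1)^2=16, (8-8)^2=0, (7-7)^2=0, (3-4)^2=1, (4-3)^2=1
sum(d^2) = 132.
Step 3: rho = 1 - 6*132 / (10*(10^2 - 1)) = 1 - 792/990 = 0.200000.
Step 4: Under H0, t = rho * sqrt((n-2)/(1-rho^2)) = 0.5774 ~ t(8).
Step 5: Two-sided p-value from the t-distribution with 8 df = 0.579584.
Step 6: alpha = 0.05. fail to reject H0.

rho = 0.2000, p = 0.579584, fail to reject H0 at alpha = 0.05.


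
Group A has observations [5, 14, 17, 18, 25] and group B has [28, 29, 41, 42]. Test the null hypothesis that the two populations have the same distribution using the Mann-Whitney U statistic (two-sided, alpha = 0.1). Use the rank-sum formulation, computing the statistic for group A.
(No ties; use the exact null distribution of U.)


Step 1: Combine and sort all 9 observations; assign midranks.
sorted (value, group): (5,X), (14,X), (17,X), (18,X), (25,X), (28,Y), (29,Y), (41,Y), (42,Y)
ranks: 5->1, 14->2, 17->3, 18->4, 25->5, 28->6, 29->7, 41->8, 42->9
Step 2: Rank sum for X: R1 = 1 + 2 + 3 + 4 + 5 = 15.
Step 3: U_X = R1 - n1(n1+1)/2 = 15 - 5*6/2 = 15 - 15 = 0.
       U_Y = n1*n2 - U_X = 20 - 0 = 20.
Step 4: No ties, so the exact null distribution of U (based on enumerating the C(9,5) = 126 equally likely rank assignments) gives the two-sided p-value.
Step 5: p-value = 0.015873; compare to alpha = 0.1. reject H0.

U_X = 0, p = 0.015873, reject H0 at alpha = 0.1.


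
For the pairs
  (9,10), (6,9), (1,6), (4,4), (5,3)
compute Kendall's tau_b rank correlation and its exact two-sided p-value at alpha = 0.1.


Step 1: Enumerate the 10 unordered pairs (i,j) with i<j and classify each by sign(x_j-x_i) * sign(y_j-y_i).
  (1,2):dx=-3,dy=-1->C; (1,3):dx=-8,dy=-4->C; (1,4):dx=-5,dy=-6->C; (1,5):dx=-4,dy=-7->C
  (2,3):dx=-5,dy=-3->C; (2,4):dx=-2,dy=-5->C; (2,5):dx=-1,dy=-6->C; (3,4):dx=+3,dy=-2->D
  (3,5):dx=+4,dy=-3->D; (4,5):dx=+1,dy=-1->D
Step 2: C = 7, D = 3, total pairs = 10.
Step 3: tau = (C - D)/(n(n-1)/2) = (7 - 3)/10 = 0.400000.
Step 4: Exact two-sided p-value (enumerate n! = 120 permutations of y under H0): p = 0.483333.
Step 5: alpha = 0.1. fail to reject H0.

tau_b = 0.4000 (C=7, D=3), p = 0.483333, fail to reject H0.


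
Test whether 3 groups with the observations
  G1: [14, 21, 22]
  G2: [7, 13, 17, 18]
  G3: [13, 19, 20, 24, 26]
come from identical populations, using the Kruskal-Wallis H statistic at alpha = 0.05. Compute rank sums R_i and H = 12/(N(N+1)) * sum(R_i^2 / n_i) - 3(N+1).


Step 1: Combine all N = 12 observations and assign midranks.
sorted (value, group, rank): (7,G2,1), (13,G2,2.5), (13,G3,2.5), (14,G1,4), (17,G2,5), (18,G2,6), (19,G3,7), (20,G3,8), (21,G1,9), (22,G1,10), (24,G3,11), (26,G3,12)
Step 2: Sum ranks within each group.
R_1 = 23 (n_1 = 3)
R_2 = 14.5 (n_2 = 4)
R_3 = 40.5 (n_3 = 5)
Step 3: H = 12/(N(N+1)) * sum(R_i^2/n_i) - 3(N+1)
     = 12/(12*13) * (23^2/3 + 14.5^2/4 + 40.5^2/5) - 3*13
     = 0.076923 * 556.946 - 39
     = 3.841987.
Step 4: Ties present; correction factor C = 1 - 6/(12^3 - 12) = 0.996503. Corrected H = 3.841987 / 0.996503 = 3.855468.
Step 5: Under H0, H ~ chi^2(2); p-value = 0.145477.
Step 6: alpha = 0.05. fail to reject H0.

H = 3.8555, df = 2, p = 0.145477, fail to reject H0.


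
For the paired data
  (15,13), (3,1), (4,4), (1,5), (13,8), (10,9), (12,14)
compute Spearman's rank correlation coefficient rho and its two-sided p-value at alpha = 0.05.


Step 1: Rank x and y separately (midranks; no ties here).
rank(x): 15->7, 3->2, 4->3, 1->1, 13->6, 10->4, 12->5
rank(y): 13->6, 1->1, 4->2, 5->3, 8->4, 9->5, 14->7
Step 2: d_i = R_x(i) - R_y(i); compute d_i^2.
  (7-6)^2=1, (2-1)^2=1, (3-2)^2=1, (1-3)^2=4, (6-4)^2=4, (4-5)^2=1, (5-7)^2=4
sum(d^2) = 16.
Step 3: rho = 1 - 6*16 / (7*(7^2 - 1)) = 1 - 96/336 = 0.714286.
Step 4: Under H0, t = rho * sqrt((n-2)/(1-rho^2)) = 2.2822 ~ t(5).
Step 5: Two-sided p-value from the t-distribution with 5 df = 0.071344.
Step 6: alpha = 0.05. fail to reject H0.

rho = 0.7143, p = 0.071344, fail to reject H0 at alpha = 0.05.


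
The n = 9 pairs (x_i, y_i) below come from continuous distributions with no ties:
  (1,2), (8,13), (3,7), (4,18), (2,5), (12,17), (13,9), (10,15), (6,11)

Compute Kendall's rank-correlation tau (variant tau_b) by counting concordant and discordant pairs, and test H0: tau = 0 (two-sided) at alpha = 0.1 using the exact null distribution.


Step 1: Enumerate the 36 unordered pairs (i,j) with i<j and classify each by sign(x_j-x_i) * sign(y_j-y_i).
  (1,2):dx=+7,dy=+11->C; (1,3):dx=+2,dy=+5->C; (1,4):dx=+3,dy=+16->C; (1,5):dx=+1,dy=+3->C
  (1,6):dx=+11,dy=+15->C; (1,7):dx=+12,dy=+7->C; (1,8):dx=+9,dy=+13->C; (1,9):dx=+5,dy=+9->C
  (2,3):dx=-5,dy=-6->C; (2,4):dx=-4,dy=+5->D; (2,5):dx=-6,dy=-8->C; (2,6):dx=+4,dy=+4->C
  (2,7):dx=+5,dy=-4->D; (2,8):dx=+2,dy=+2->C; (2,9):dx=-2,dy=-2->C; (3,4):dx=+1,dy=+11->C
  (3,5):dx=-1,dy=-2->C; (3,6):dx=+9,dy=+10->C; (3,7):dx=+10,dy=+2->C; (3,8):dx=+7,dy=+8->C
  (3,9):dx=+3,dy=+4->C; (4,5):dx=-2,dy=-13->C; (4,6):dx=+8,dy=-1->D; (4,7):dx=+9,dy=-9->D
  (4,8):dx=+6,dy=-3->D; (4,9):dx=+2,dy=-7->D; (5,6):dx=+10,dy=+12->C; (5,7):dx=+11,dy=+4->C
  (5,8):dx=+8,dy=+10->C; (5,9):dx=+4,dy=+6->C; (6,7):dx=+1,dy=-8->D; (6,8):dx=-2,dy=-2->C
  (6,9):dx=-6,dy=-6->C; (7,8):dx=-3,dy=+6->D; (7,9):dx=-7,dy=+2->D; (8,9):dx=-4,dy=-4->C
Step 2: C = 27, D = 9, total pairs = 36.
Step 3: tau = (C - D)/(n(n-1)/2) = (27 - 9)/36 = 0.500000.
Step 4: Exact two-sided p-value (enumerate n! = 362880 permutations of y under H0): p = 0.075176.
Step 5: alpha = 0.1. reject H0.

tau_b = 0.5000 (C=27, D=9), p = 0.075176, reject H0.


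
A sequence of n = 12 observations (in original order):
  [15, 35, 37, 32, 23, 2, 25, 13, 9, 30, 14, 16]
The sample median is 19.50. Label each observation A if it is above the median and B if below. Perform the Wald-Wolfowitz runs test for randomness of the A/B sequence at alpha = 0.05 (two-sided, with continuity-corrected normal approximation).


Step 1: Compute median = 19.50; label A = above, B = below.
Labels in order: BAAAABABBABB  (n_A = 6, n_B = 6)
Step 2: Count runs R = 7.
Step 3: Under H0 (random ordering), E[R] = 2*n_A*n_B/(n_A+n_B) + 1 = 2*6*6/12 + 1 = 7.0000.
        Var[R] = 2*n_A*n_B*(2*n_A*n_B - n_A - n_B) / ((n_A+n_B)^2 * (n_A+n_B-1)) = 4320/1584 = 2.7273.
        SD[R] = 1.6514.
Step 4: R = E[R], so z = 0 with no continuity correction.
Step 5: Two-sided p-value via normal approximation = 2*(1 - Phi(|z|)) = 1.000000.
Step 6: alpha = 0.05. fail to reject H0.

R = 7, z = 0.0000, p = 1.000000, fail to reject H0.


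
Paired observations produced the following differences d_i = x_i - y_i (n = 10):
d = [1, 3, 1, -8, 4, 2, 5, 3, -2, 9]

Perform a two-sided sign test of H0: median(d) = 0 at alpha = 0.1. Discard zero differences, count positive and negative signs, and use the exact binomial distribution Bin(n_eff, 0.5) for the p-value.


Step 1: Discard zero differences. Original n = 10; n_eff = number of nonzero differences = 10.
Nonzero differences (with sign): +1, +3, +1, -8, +4, +2, +5, +3, -2, +9
Step 2: Count signs: positive = 8, negative = 2.
Step 3: Under H0: P(positive) = 0.5, so the number of positives S ~ Bin(10, 0.5).
Step 4: Two-sided exact p-value = sum of Bin(10,0.5) probabilities at or below the observed probability = 0.109375.
Step 5: alpha = 0.1. fail to reject H0.

n_eff = 10, pos = 8, neg = 2, p = 0.109375, fail to reject H0.


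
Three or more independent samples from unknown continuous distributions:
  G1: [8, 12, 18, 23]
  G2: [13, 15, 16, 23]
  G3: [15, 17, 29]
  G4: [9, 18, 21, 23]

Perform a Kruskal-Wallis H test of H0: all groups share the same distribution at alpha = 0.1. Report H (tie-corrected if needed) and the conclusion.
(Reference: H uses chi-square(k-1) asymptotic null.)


Step 1: Combine all N = 15 observations and assign midranks.
sorted (value, group, rank): (8,G1,1), (9,G4,2), (12,G1,3), (13,G2,4), (15,G2,5.5), (15,G3,5.5), (16,G2,7), (17,G3,8), (18,G1,9.5), (18,G4,9.5), (21,G4,11), (23,G1,13), (23,G2,13), (23,G4,13), (29,G3,15)
Step 2: Sum ranks within each group.
R_1 = 26.5 (n_1 = 4)
R_2 = 29.5 (n_2 = 4)
R_3 = 28.5 (n_3 = 3)
R_4 = 35.5 (n_4 = 4)
Step 3: H = 12/(N(N+1)) * sum(R_i^2/n_i) - 3(N+1)
     = 12/(15*16) * (26.5^2/4 + 29.5^2/4 + 28.5^2/3 + 35.5^2/4) - 3*16
     = 0.050000 * 978.938 - 48
     = 0.946875.
Step 4: Ties present; correction factor C = 1 - 36/(15^3 - 15) = 0.989286. Corrected H = 0.946875 / 0.989286 = 0.957130.
Step 5: Under H0, H ~ chi^2(3); p-value = 0.811624.
Step 6: alpha = 0.1. fail to reject H0.

H = 0.9571, df = 3, p = 0.811624, fail to reject H0.


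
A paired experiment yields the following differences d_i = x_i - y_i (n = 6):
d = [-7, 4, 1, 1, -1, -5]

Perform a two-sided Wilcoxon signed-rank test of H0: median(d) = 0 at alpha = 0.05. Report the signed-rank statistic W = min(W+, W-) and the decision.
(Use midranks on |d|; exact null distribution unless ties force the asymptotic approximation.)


Step 1: Drop any zero differences (none here) and take |d_i|.
|d| = [7, 4, 1, 1, 1, 5]
Step 2: Midrank |d_i| (ties get averaged ranks).
ranks: |7|->6, |4|->4, |1|->2, |1|->2, |1|->2, |5|->5
Step 3: Attach original signs; sum ranks with positive sign and with negative sign.
W+ = 4 + 2 + 2 = 8
W- = 6 + 2 + 5 = 13
(Check: W+ + W- = 21 should equal n(n+1)/2 = 21.)
Step 4: Test statistic W = min(W+, W-) = 8.
Step 5: Ties in |d|, so use the tie-corrected normal approximation.
        E[W] = n(n+1)/4 = 6*7/4 = 10.5.
        Tie groups: |d|=1 (t=3); sum(t^3 - t) = 24.
        Var[W] = n(n+1)(2n+1)/24 - sum(t^3-t)/48 = 546/24 - 24/48 = 22.25.
        z = (W - E[W]) / sqrt(Var[W]) = (8 - 10.5) / 4.7170 = -0.5300.
        Two-sided p = 2*Phi(z) = 0.596113.
Step 6: alpha = 0.05. fail to reject H0.

W+ = 8, W- = 13, W = min = 8, p = 0.596113, fail to reject H0.


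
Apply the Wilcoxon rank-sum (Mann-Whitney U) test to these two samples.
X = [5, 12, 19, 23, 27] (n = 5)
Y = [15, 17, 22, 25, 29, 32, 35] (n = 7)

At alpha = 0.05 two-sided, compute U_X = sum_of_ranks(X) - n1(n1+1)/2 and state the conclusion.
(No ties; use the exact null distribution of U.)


Step 1: Combine and sort all 12 observations; assign midranks.
sorted (value, group): (5,X), (12,X), (15,Y), (17,Y), (19,X), (22,Y), (23,X), (25,Y), (27,X), (29,Y), (32,Y), (35,Y)
ranks: 5->1, 12->2, 15->3, 17->4, 19->5, 22->6, 23->7, 25->8, 27->9, 29->10, 32->11, 35->12
Step 2: Rank sum for X: R1 = 1 + 2 + 5 + 7 + 9 = 24.
Step 3: U_X = R1 - n1(n1+1)/2 = 24 - 5*6/2 = 24 - 15 = 9.
       U_Y = n1*n2 - U_X = 35 - 9 = 26.
Step 4: No ties, so the exact null distribution of U (based on enumerating the C(12,5) = 792 equally likely rank assignments) gives the two-sided p-value.
Step 5: p-value = 0.202020; compare to alpha = 0.05. fail to reject H0.

U_X = 9, p = 0.202020, fail to reject H0 at alpha = 0.05.


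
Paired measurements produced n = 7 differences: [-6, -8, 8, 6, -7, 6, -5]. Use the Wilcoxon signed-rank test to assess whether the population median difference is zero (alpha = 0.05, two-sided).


Step 1: Drop any zero differences (none here) and take |d_i|.
|d| = [6, 8, 8, 6, 7, 6, 5]
Step 2: Midrank |d_i| (ties get averaged ranks).
ranks: |6|->3, |8|->6.5, |8|->6.5, |6|->3, |7|->5, |6|->3, |5|->1
Step 3: Attach original signs; sum ranks with positive sign and with negative sign.
W+ = 6.5 + 3 + 3 = 12.5
W- = 3 + 6.5 + 5 + 1 = 15.5
(Check: W+ + W- = 28 should equal n(n+1)/2 = 28.)
Step 4: Test statistic W = min(W+, W-) = 12.5.
Step 5: Ties in |d|, so use the tie-corrected normal approximation.
        E[W] = n(n+1)/4 = 7*8/4 = 14.
        Tie groups: |d|=6 (t=3), |d|=8 (t=2); sum(t^3 - t) = 30.
        Var[W] = n(n+1)(2n+1)/24 - sum(t^3-t)/48 = 840/24 - 30/48 = 34.375.
        z = (W - E[W]) / sqrt(Var[W]) = (12.5 - 14) / 5.8630 = -0.2558.
        Two-sided p = 2*Phi(z) = 0.798074.
Step 6: alpha = 0.05. fail to reject H0.

W+ = 12.5, W- = 15.5, W = min = 12.5, p = 0.798074, fail to reject H0.


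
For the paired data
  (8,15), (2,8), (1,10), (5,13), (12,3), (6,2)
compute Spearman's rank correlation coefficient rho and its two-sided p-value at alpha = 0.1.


Step 1: Rank x and y separately (midranks; no ties here).
rank(x): 8->5, 2->2, 1->1, 5->3, 12->6, 6->4
rank(y): 15->6, 8->3, 10->4, 13->5, 3->2, 2->1
Step 2: d_i = R_x(i) - R_y(i); compute d_i^2.
  (5-6)^2=1, (2-3)^2=1, (1-4)^2=9, (3-5)^2=4, (6-2)^2=16, (4-1)^2=9
sum(d^2) = 40.
Step 3: rho = 1 - 6*40 / (6*(6^2 - 1)) = 1 - 240/210 = -0.142857.
Step 4: Under H0, t = rho * sqrt((n-2)/(1-rho^2)) = -0.2887 ~ t(4).
Step 5: Two-sided p-value from the t-distribution with 4 df = 0.787172.
Step 6: alpha = 0.1. fail to reject H0.

rho = -0.1429, p = 0.787172, fail to reject H0 at alpha = 0.1.


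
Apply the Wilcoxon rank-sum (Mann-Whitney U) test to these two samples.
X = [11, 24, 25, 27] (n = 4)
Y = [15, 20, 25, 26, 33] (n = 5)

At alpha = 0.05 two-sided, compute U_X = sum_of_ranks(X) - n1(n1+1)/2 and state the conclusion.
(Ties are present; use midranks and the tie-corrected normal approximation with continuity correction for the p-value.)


Step 1: Combine and sort all 9 observations; assign midranks.
sorted (value, group): (11,X), (15,Y), (20,Y), (24,X), (25,X), (25,Y), (26,Y), (27,X), (33,Y)
ranks: 11->1, 15->2, 20->3, 24->4, 25->5.5, 25->5.5, 26->7, 27->8, 33->9
Step 2: Rank sum for X: R1 = 1 + 4 + 5.5 + 8 = 18.5.
Step 3: U_X = R1 - n1(n1+1)/2 = 18.5 - 4*5/2 = 18.5 - 10 = 8.5.
       U_Y = n1*n2 - U_X = 20 - 8.5 = 11.5.
Step 4: Ties are present, so use the tie-corrected normal approximation (with continuity correction) for the p-value.
Step 5: p-value = 0.805701; compare to alpha = 0.05. fail to reject H0.

U_X = 8.5, p = 0.805701, fail to reject H0 at alpha = 0.05.


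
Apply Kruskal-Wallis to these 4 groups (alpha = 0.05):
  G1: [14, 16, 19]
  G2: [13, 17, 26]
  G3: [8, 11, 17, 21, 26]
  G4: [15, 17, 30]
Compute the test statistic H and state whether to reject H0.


Step 1: Combine all N = 14 observations and assign midranks.
sorted (value, group, rank): (8,G3,1), (11,G3,2), (13,G2,3), (14,G1,4), (15,G4,5), (16,G1,6), (17,G2,8), (17,G3,8), (17,G4,8), (19,G1,10), (21,G3,11), (26,G2,12.5), (26,G3,12.5), (30,G4,14)
Step 2: Sum ranks within each group.
R_1 = 20 (n_1 = 3)
R_2 = 23.5 (n_2 = 3)
R_3 = 34.5 (n_3 = 5)
R_4 = 27 (n_4 = 3)
Step 3: H = 12/(N(N+1)) * sum(R_i^2/n_i) - 3(N+1)
     = 12/(14*15) * (20^2/3 + 23.5^2/3 + 34.5^2/5 + 27^2/3) - 3*15
     = 0.057143 * 798.467 - 45
     = 0.626667.
Step 4: Ties present; correction factor C = 1 - 30/(14^3 - 14) = 0.989011. Corrected H = 0.626667 / 0.989011 = 0.633630.
Step 5: Under H0, H ~ chi^2(3); p-value = 0.888692.
Step 6: alpha = 0.05. fail to reject H0.

H = 0.6336, df = 3, p = 0.888692, fail to reject H0.


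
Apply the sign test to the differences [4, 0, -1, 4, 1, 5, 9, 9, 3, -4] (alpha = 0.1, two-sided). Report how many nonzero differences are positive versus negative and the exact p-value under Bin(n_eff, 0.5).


Step 1: Discard zero differences. Original n = 10; n_eff = number of nonzero differences = 9.
Nonzero differences (with sign): +4, -1, +4, +1, +5, +9, +9, +3, -4
Step 2: Count signs: positive = 7, negative = 2.
Step 3: Under H0: P(positive) = 0.5, so the number of positives S ~ Bin(9, 0.5).
Step 4: Two-sided exact p-value = sum of Bin(9,0.5) probabilities at or below the observed probability = 0.179688.
Step 5: alpha = 0.1. fail to reject H0.

n_eff = 9, pos = 7, neg = 2, p = 0.179688, fail to reject H0.


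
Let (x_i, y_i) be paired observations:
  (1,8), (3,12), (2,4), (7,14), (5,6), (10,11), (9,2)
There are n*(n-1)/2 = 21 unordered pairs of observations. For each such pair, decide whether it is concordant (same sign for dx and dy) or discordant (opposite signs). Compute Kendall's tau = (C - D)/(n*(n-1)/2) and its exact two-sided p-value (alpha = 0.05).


Step 1: Enumerate the 21 unordered pairs (i,j) with i<j and classify each by sign(x_j-x_i) * sign(y_j-y_i).
  (1,2):dx=+2,dy=+4->C; (1,3):dx=+1,dy=-4->D; (1,4):dx=+6,dy=+6->C; (1,5):dx=+4,dy=-2->D
  (1,6):dx=+9,dy=+3->C; (1,7):dx=+8,dy=-6->D; (2,3):dx=-1,dy=-8->C; (2,4):dx=+4,dy=+2->C
  (2,5):dx=+2,dy=-6->D; (2,6):dx=+7,dy=-1->D; (2,7):dx=+6,dy=-10->D; (3,4):dx=+5,dy=+10->C
  (3,5):dx=+3,dy=+2->C; (3,6):dx=+8,dy=+7->C; (3,7):dx=+7,dy=-2->D; (4,5):dx=-2,dy=-8->C
  (4,6):dx=+3,dy=-3->D; (4,7):dx=+2,dy=-12->D; (5,6):dx=+5,dy=+5->C; (5,7):dx=+4,dy=-4->D
  (6,7):dx=-1,dy=-9->C
Step 2: C = 11, D = 10, total pairs = 21.
Step 3: tau = (C - D)/(n(n-1)/2) = (11 - 10)/21 = 0.047619.
Step 4: Exact two-sided p-value (enumerate n! = 5040 permutations of y under H0): p = 1.000000.
Step 5: alpha = 0.05. fail to reject H0.

tau_b = 0.0476 (C=11, D=10), p = 1.000000, fail to reject H0.


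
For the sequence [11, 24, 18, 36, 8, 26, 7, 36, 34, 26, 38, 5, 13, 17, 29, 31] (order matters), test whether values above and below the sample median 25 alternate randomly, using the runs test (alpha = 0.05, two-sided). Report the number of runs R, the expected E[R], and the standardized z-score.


Step 1: Compute median = 25; label A = above, B = below.
Labels in order: BBBABABAAAABBBAA  (n_A = 8, n_B = 8)
Step 2: Count runs R = 8.
Step 3: Under H0 (random ordering), E[R] = 2*n_A*n_B/(n_A+n_B) + 1 = 2*8*8/16 + 1 = 9.0000.
        Var[R] = 2*n_A*n_B*(2*n_A*n_B - n_A - n_B) / ((n_A+n_B)^2 * (n_A+n_B-1)) = 14336/3840 = 3.7333.
        SD[R] = 1.9322.
Step 4: Continuity-corrected z = (R + 0.5 - E[R]) / SD[R] = (8 + 0.5 - 9.0000) / 1.9322 = -0.2588.
Step 5: Two-sided p-value via normal approximation = 2*(1 - Phi(|z|)) = 0.795809.
Step 6: alpha = 0.05. fail to reject H0.

R = 8, z = -0.2588, p = 0.795809, fail to reject H0.


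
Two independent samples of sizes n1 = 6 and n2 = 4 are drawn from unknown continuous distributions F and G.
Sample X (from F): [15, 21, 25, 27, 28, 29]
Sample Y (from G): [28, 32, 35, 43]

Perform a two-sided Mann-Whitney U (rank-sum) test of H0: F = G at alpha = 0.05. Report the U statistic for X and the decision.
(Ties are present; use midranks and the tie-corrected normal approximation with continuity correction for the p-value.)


Step 1: Combine and sort all 10 observations; assign midranks.
sorted (value, group): (15,X), (21,X), (25,X), (27,X), (28,X), (28,Y), (29,X), (32,Y), (35,Y), (43,Y)
ranks: 15->1, 21->2, 25->3, 27->4, 28->5.5, 28->5.5, 29->7, 32->8, 35->9, 43->10
Step 2: Rank sum for X: R1 = 1 + 2 + 3 + 4 + 5.5 + 7 = 22.5.
Step 3: U_X = R1 - n1(n1+1)/2 = 22.5 - 6*7/2 = 22.5 - 21 = 1.5.
       U_Y = n1*n2 - U_X = 24 - 1.5 = 22.5.
Step 4: Ties are present, so use the tie-corrected normal approximation (with continuity correction) for the p-value.
Step 5: p-value = 0.032476; compare to alpha = 0.05. reject H0.

U_X = 1.5, p = 0.032476, reject H0 at alpha = 0.05.
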